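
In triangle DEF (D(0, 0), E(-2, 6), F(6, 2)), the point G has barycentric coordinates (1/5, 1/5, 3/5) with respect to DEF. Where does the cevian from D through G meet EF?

Line DG meets EF where the D-coordinate vanishes; zeroing G's D-weight and renormalizing leaves E, F-weights 1/5 : 3/5 → (1/4, 3/4).
So H = (1/4)·E + (3/4)·F = (4, 3).

(4, 3)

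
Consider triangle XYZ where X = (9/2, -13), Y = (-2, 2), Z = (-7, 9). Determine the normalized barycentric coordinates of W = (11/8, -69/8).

Signed area of the reference triangle: [XYZ] = ½·((9/2)·(2−9) + (-2)·(9−(-13)) + (-7)·(-13−2)) = ½·(-63/2 − 44 + 105) = 59/4.
[WYZ] = ½·((11/8)·(2−9) + (-2)·(9−(-69/8)) + (-7)·(-69/8−2)) = ½·(-77/8 − 141/4 + 595/8) = 59/4, so the X-coordinate is (59/4)/(59/4) = 1.
[XWZ] = ½·((9/2)·(-69/8−9) + (11/8)·(9−(-13)) + (-7)·(-13−(-69/8))) = ½·(-1269/16 + 121/4 + 245/8) = -295/32, so the Y-coordinate is -5/8.
[XYW] = ½·((9/2)·(2−(-69/8)) + (-2)·(-69/8−(-13)) + (11/8)·(-13−2)) = ½·(765/16 − 35/4 − 165/8) = 295/32, so the Z-coordinate is 5/8.
Check: 1 − 5/8 + 5/8 = 1.

(1, -5/8, 5/8)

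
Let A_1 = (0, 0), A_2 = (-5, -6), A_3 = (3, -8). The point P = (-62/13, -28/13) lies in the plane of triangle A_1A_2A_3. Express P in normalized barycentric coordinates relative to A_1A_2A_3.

Signed area of the reference triangle: [A_1A_2A_3] = ½·(0·(-6−(-8)) + (-5)·(-8−0) + 3·(0−(-6))) = ½·(0 + 40 + 18) = 29.
[PA_2A_3] = ½·((-62/13)·(-6−(-8)) + (-5)·(-8−(-28/13)) + 3·(-28/13−(-6))) = ½·(-124/13 + 380/13 + 150/13) = 203/13, so the A_1-coordinate is (203/13)/29 = 7/13.
[A_1PA_3] = ½·(0·(-28/13−(-8)) + (-62/13)·(-8−0) + 3·(0−(-28/13))) = ½·(0 + 496/13 + 84/13) = 290/13, so the A_2-coordinate is 10/13.
[A_1A_2P] = ½·(0·(-6−(-28/13)) + (-5)·(-28/13−0) + (-62/13)·(0−(-6))) = ½·(0 + 140/13 − 372/13) = -116/13, so the A_3-coordinate is -4/13.

(7/13, 10/13, -4/13)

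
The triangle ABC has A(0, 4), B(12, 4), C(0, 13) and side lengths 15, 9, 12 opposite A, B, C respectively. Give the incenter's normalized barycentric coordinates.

(5/12, 1/4, 1/3)

The incenter has barycentric coordinates proportional to the opposite side lengths: (15 : 9 : 12).
Normalizing by 15+9+12 = 36 gives (5/12, 1/4, 1/3).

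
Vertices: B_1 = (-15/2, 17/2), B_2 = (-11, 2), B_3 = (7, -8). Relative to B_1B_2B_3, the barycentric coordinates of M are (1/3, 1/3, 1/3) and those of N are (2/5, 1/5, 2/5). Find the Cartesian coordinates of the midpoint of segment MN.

(-187/60, 43/60)

Barycentric coordinates of the midpoint are the average: (11/30, 4/15, 11/30).
Converting: (11/30)·B_1 + (4/15)·B_2 + (11/30)·B_3 = (-187/60, 43/60).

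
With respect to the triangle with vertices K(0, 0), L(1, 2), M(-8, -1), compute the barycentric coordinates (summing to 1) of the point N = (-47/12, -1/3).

Signed area of the reference triangle: [KLM] = ½·(0·(2−(-1)) + 1·(-1−0) + (-8)·(0−2)) = ½·(0 − 1 + 16) = 15/2.
[NLM] = ½·((-47/12)·(2−(-1)) + 1·(-1−(-1/3)) + (-8)·(-1/3−2)) = ½·(-47/4 − 2/3 + 56/3) = 25/8, so the K-coordinate is (25/8)/(15/2) = 5/12.
[KNM] = ½·(0·(-1/3−(-1)) + (-47/12)·(-1−0) + (-8)·(0−(-1/3))) = ½·(0 + 47/12 − 8/3) = 5/8, so the L-coordinate is 1/12.
[KLN] = ½·(0·(2−(-1/3)) + 1·(-1/3−0) + (-47/12)·(0−2)) = ½·(0 − 1/3 + 47/6) = 15/4, so the M-coordinate is 1/2.

(5/12, 1/12, 1/2)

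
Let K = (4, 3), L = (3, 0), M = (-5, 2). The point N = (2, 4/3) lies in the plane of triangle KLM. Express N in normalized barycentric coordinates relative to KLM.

Signed area of the reference triangle: [KLM] = ½·(4·(0−2) + 3·(2−3) + (-5)·(3−0)) = ½·(-8 − 3 − 15) = -13.
[NLM] = ½·(2·(0−2) + 3·(2−(4/3)) + (-5)·(4/3−0)) = ½·(-4 + 2 − 20/3) = -13/3, so the K-coordinate is (-13/3)/(-13) = 1/3.
[KNM] = ½·(4·(4/3−2) + 2·(2−3) + (-5)·(3−(4/3))) = ½·(-8/3 − 2 − 25/3) = -13/2, so the L-coordinate is 1/2.
[KLN] = ½·(4·(0−(4/3)) + 3·(4/3−3) + 2·(3−0)) = ½·(-16/3 − 5 + 6) = -13/6, so the M-coordinate is 1/6.

(1/3, 1/2, 1/6)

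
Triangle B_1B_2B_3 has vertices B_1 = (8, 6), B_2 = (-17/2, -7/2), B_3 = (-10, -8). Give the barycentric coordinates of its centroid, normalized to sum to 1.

The centroid is the average of the vertices, so each weight is 1/3.

(1/3, 1/3, 1/3)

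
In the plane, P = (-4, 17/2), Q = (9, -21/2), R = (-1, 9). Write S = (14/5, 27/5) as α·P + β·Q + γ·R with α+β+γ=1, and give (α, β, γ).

Signed area of the reference triangle: [PQR] = ½·((-4)·(-21/2−9) + 9·(9−(17/2)) + (-1)·(17/2−(-21/2))) = ½·(78 + 9/2 − 19) = 127/4.
[SQR] = ½·((14/5)·(-21/2−9) + 9·(9−(27/5)) + (-1)·(27/5−(-21/2))) = ½·(-273/5 + 162/5 − 159/10) = -381/20, so the P-coordinate is (-381/20)/(127/4) = -3/5.
[PSR] = ½·((-4)·(27/5−9) + (14/5)·(9−(17/2)) + (-1)·(17/2−(27/5))) = ½·(72/5 + 7/5 − 31/10) = 127/20, so the Q-coordinate is 1/5.
[PQS] = ½·((-4)·(-21/2−(27/5)) + 9·(27/5−(17/2)) + (14/5)·(17/2−(-21/2))) = ½·(318/5 − 279/10 + 266/5) = 889/20, so the R-coordinate is 7/5.

(-3/5, 1/5, 7/5)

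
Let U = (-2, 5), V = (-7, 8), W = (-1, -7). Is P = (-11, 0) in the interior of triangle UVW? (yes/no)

no

Barycentric coordinates of P: (-36/19, 113/57, 52/57).
The three coordinates are negative, positive, positive; a point is interior exactly when all three are positive.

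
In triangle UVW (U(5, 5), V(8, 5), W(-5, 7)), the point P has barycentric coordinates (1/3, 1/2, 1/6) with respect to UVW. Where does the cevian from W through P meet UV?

(34/5, 5)

Line WP meets UV where the W-coordinate vanishes; zeroing P's W-weight and renormalizing leaves U, V-weights 1/3 : 1/2 → (2/5, 3/5).
So Q = (2/5)·U + (3/5)·V = (34/5, 5).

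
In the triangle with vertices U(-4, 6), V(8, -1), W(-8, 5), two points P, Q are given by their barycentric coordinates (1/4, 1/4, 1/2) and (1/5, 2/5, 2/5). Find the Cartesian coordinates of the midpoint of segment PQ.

(-19/10, 131/40)

Barycentric coordinates of the midpoint are the average: (9/40, 13/40, 9/20).
Converting: (9/40)·U + (13/40)·V + (9/20)·W = (-19/10, 131/40).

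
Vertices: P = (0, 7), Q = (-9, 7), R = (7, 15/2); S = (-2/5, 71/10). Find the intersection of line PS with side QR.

Barycentric coordinates of S with respect to PQR: (3/5, 1/5, 1/5).
On side QR the P-coordinate is zero; dropping S's P-weight 3/5 and renormalizing the remaining 1/5 : 1/5 gives weights 1/2, 1/2 on Q, R.
T = (1/2)·(-9, 7) + (1/2)·(7, 15/2) = (-1, 29/4).

(-1, 29/4)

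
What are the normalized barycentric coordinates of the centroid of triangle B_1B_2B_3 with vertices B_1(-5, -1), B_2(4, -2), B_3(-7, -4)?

The centroid is the average of the vertices, so each weight is 1/3.

(1/3, 1/3, 1/3)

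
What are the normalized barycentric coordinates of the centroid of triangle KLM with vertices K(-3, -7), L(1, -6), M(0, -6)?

(1/3, 1/3, 1/3)

The centroid is the average of the vertices, so each weight is 1/3.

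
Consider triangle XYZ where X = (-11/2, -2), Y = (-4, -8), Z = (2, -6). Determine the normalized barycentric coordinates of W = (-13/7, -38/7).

Signed area of the reference triangle: [XYZ] = ½·((-11/2)·(-8−(-6)) + (-4)·(-6−(-2)) + 2·(-2−(-8))) = ½·(11 + 16 + 12) = 39/2.
[WYZ] = ½·((-13/7)·(-8−(-6)) + (-4)·(-6−(-38/7)) + 2·(-38/7−(-8))) = ½·(26/7 + 16/7 + 36/7) = 39/7, so the X-coordinate is (39/7)/(39/2) = 2/7.
[XWZ] = ½·((-11/2)·(-38/7−(-6)) + (-13/7)·(-6−(-2)) + 2·(-2−(-38/7))) = ½·(-22/7 + 52/7 + 48/7) = 39/7, so the Y-coordinate is 2/7.
[XYW] = ½·((-11/2)·(-8−(-38/7)) + (-4)·(-38/7−(-2)) + (-13/7)·(-2−(-8))) = ½·(99/7 + 96/7 − 78/7) = 117/14, so the Z-coordinate is 3/7.
Check: 2/7 + 2/7 + 3/7 = 1.

(2/7, 2/7, 3/7)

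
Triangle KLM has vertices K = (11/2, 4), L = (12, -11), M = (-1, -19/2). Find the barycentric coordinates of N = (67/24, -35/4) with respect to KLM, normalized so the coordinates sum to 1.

Signed area of the reference triangle: [KLM] = ½·((11/2)·(-11−(-19/2)) + 12·(-19/2−4) + (-1)·(4−(-11))) = ½·(-33/4 − 162 − 15) = -741/8.
[NLM] = ½·((67/24)·(-11−(-19/2)) + 12·(-19/2−(-35/4)) + (-1)·(-35/4−(-11))) = ½·(-67/16 − 9 − 9/4) = -247/32, so the K-coordinate is (-247/32)/(-741/8) = 1/12.
[KNM] = ½·((11/2)·(-35/4−(-19/2)) + (67/24)·(-19/2−4) + (-1)·(4−(-35/4))) = ½·(33/8 − 603/16 − 51/4) = -741/32, so the L-coordinate is 1/4.
[KLN] = ½·((11/2)·(-11−(-35/4)) + 12·(-35/4−4) + (67/24)·(4−(-11))) = ½·(-99/8 − 153 + 335/8) = -247/4, so the M-coordinate is 2/3.
Check: 1/12 + 1/4 + 2/3 = 1.

(1/12, 1/4, 2/3)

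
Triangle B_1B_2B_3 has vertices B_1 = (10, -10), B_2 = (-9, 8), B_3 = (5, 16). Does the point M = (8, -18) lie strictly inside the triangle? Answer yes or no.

no

Barycentric coordinates of M: (125/101, 23/101, -47/101).
The three coordinates are positive, positive, negative; a point is interior exactly when all three are positive.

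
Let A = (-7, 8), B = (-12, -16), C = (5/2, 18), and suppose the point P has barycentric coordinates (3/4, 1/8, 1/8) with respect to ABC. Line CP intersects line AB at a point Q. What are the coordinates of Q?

(-54/7, 32/7)

Line CP meets AB where the C-coordinate vanishes; zeroing P's C-weight and renormalizing leaves A, B-weights 3/4 : 1/8 → (6/7, 1/7).
So Q = (6/7)·A + (1/7)·B = (-54/7, 32/7).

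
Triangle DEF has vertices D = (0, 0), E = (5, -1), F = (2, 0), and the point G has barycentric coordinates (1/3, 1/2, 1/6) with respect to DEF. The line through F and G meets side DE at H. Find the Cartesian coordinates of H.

(3, -3/5)

Line FG meets DE where the F-coordinate vanishes; zeroing G's F-weight and renormalizing leaves D, E-weights 1/3 : 1/2 → (2/5, 3/5).
So H = (2/5)·D + (3/5)·E = (3, -3/5).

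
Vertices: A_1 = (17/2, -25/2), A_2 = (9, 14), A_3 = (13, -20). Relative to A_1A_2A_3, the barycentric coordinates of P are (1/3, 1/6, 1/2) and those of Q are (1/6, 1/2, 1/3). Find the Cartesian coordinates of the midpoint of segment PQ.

(253/24, -163/24)

Barycentric coordinates of the midpoint are the average: (1/4, 1/3, 5/12).
Converting: (1/4)·A_1 + (1/3)·A_2 + (5/12)·A_3 = (253/24, -163/24).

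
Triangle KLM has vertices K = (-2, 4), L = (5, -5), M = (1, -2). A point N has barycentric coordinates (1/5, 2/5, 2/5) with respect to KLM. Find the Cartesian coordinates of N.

(2, -2)

N = (1/5)·K + (2/5)·L + (2/5)·M.
x-coordinate: (1/5)·(-2) + (2/5)·5 + (2/5)·1 = 2.
y-coordinate: (1/5)·4 + (2/5)·(-5) + (2/5)·(-2) = -2.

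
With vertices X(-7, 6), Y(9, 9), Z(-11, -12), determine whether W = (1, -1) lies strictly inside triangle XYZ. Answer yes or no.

Barycentric coordinates of W: (-8/69, 43/69, 34/69).
The three coordinates are negative, positive, positive; a point is interior exactly when all three are positive.

no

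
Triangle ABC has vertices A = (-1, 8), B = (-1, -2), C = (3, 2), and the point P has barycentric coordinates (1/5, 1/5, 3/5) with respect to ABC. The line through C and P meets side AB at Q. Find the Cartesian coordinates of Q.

Line CP meets AB where the C-coordinate vanishes; zeroing P's C-weight and renormalizing leaves A, B-weights 1/5 : 1/5 → (1/2, 1/2).
So Q = (1/2)·A + (1/2)·B = (-1, 3).

(-1, 3)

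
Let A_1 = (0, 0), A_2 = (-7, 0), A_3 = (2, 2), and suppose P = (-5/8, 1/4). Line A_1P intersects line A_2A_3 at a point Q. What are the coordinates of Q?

Barycentric coordinates of P with respect to A_1A_2A_3: (3/4, 1/8, 1/8).
On side A_2A_3 the A_1-coordinate is zero; dropping P's A_1-weight 3/4 and renormalizing the remaining 1/8 : 1/8 gives weights 1/2, 1/2 on A_2, A_3.
Q = (1/2)·(-7, 0) + (1/2)·(2, 2) = (-5/2, 1).

(-5/2, 1)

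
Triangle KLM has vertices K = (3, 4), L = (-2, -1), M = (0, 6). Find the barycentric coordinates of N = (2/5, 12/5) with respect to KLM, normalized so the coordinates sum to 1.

Signed area of the reference triangle: [KLM] = ½·(3·(-1−6) + (-2)·(6−4) + 0·(4−(-1))) = ½·(-21 − 4 + 0) = -25/2.
[NLM] = ½·((2/5)·(-1−6) + (-2)·(6−(12/5)) + 0·(12/5−(-1))) = ½·(-14/5 − 36/5 + 0) = -5, so the K-coordinate is (-5)/(-25/2) = 2/5.
[KNM] = ½·(3·(12/5−6) + (2/5)·(6−4) + 0·(4−(12/5))) = ½·(-54/5 + 4/5 + 0) = -5, so the L-coordinate is 2/5.
[KLN] = ½·(3·(-1−(12/5)) + (-2)·(12/5−4) + (2/5)·(4−(-1))) = ½·(-51/5 + 16/5 + 2) = -5/2, so the M-coordinate is 1/5.
Check: 2/5 + 2/5 + 1/5 = 1.

(2/5, 2/5, 1/5)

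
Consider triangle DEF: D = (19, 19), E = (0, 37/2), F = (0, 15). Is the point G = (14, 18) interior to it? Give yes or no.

yes

Barycentric coordinates of G: (14/19, 2/133, 33/133).
The three coordinates are positive, positive, positive; a point is interior exactly when all three are positive.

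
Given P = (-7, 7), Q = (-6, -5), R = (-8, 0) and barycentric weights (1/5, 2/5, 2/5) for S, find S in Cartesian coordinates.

S = (1/5)·P + (2/5)·Q + (2/5)·R.
x-coordinate: (1/5)·(-7) + (2/5)·(-6) + (2/5)·(-8) = -7.
y-coordinate: (1/5)·7 + (2/5)·(-5) + (2/5)·0 = -3/5.

(-7, -3/5)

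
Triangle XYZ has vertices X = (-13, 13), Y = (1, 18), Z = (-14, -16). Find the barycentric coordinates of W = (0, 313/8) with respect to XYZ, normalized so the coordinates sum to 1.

(7/8, 7/8, -3/4)

Signed area of the reference triangle: [XYZ] = ½·((-13)·(18−(-16)) + 1·(-16−13) + (-14)·(13−18)) = ½·(-442 − 29 + 70) = -401/2.
[WYZ] = ½·(0·(18−(-16)) + 1·(-16−(313/8)) + (-14)·(313/8−18)) = ½·(0 − 441/8 − 1183/4) = -2807/16, so the X-coordinate is (-2807/16)/(-401/2) = 7/8.
[XWZ] = ½·((-13)·(313/8−(-16)) + 0·(-16−13) + (-14)·(13−(313/8))) = ½·(-5733/8 + 0 + 1463/4) = -2807/16, so the Y-coordinate is 7/8.
[XYW] = ½·((-13)·(18−(313/8)) + 1·(313/8−13) + 0·(13−18)) = ½·(2197/8 + 209/8 + 0) = 1203/8, so the Z-coordinate is -3/4.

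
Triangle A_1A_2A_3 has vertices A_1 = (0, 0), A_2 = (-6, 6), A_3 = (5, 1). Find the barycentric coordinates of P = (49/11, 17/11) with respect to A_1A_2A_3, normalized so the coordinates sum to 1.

Signed area of the reference triangle: [A_1A_2A_3] = ½·(0·(6−1) + (-6)·(1−0) + 5·(0−6)) = ½·(0 − 6 − 30) = -18.
[PA_2A_3] = ½·((49/11)·(6−1) + (-6)·(1−(17/11)) + 5·(17/11−6)) = ½·(245/11 + 36/11 − 245/11) = 18/11, so the A_1-coordinate is (18/11)/(-18) = -1/11.
[A_1PA_3] = ½·(0·(17/11−1) + (49/11)·(1−0) + 5·(0−(17/11))) = ½·(0 + 49/11 − 85/11) = -18/11, so the A_2-coordinate is 1/11.
[A_1A_2P] = ½·(0·(6−(17/11)) + (-6)·(17/11−0) + (49/11)·(0−6)) = ½·(0 − 102/11 − 294/11) = -18, so the A_3-coordinate is 1.

(-1/11, 1/11, 1)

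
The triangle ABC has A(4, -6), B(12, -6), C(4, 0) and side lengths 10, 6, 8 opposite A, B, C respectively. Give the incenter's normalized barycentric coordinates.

(5/12, 1/4, 1/3)

The incenter has barycentric coordinates proportional to the opposite side lengths: (10 : 6 : 8).
Normalizing by 10+6+8 = 24 gives (5/12, 1/4, 1/3).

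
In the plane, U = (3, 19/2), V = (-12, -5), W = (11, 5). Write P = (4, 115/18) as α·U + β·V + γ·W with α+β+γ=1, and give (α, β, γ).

Signed area of the reference triangle: [UVW] = ½·(3·(-5−5) + (-12)·(5−(19/2)) + 11·(19/2−(-5))) = ½·(-30 + 54 + 319/2) = 367/4.
[PVW] = ½·(4·(-5−5) + (-12)·(5−(115/18)) + 11·(115/18−(-5))) = ½·(-40 + 50/3 + 2255/18) = 1835/36, so the U-coordinate is (1835/36)/(367/4) = 5/9.
[UPW] = ½·(3·(115/18−5) + 4·(5−(19/2)) + 11·(19/2−(115/18))) = ½·(25/6 − 18 + 308/9) = 367/36, so the V-coordinate is 1/9.
[UVP] = ½·(3·(-5−(115/18)) + (-12)·(115/18−(19/2)) + 4·(19/2−(-5))) = ½·(-205/6 + 112/3 + 58) = 367/12, so the W-coordinate is 1/3.

(5/9, 1/9, 1/3)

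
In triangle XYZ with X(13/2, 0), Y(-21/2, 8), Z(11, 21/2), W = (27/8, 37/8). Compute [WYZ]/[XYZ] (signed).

1/2

[XYZ] = ½·((13/2)·(8−(21/2)) + (-21/2)·(21/2−0) + 11·(0−8)) = ½·(-65/4 − 441/4 − 88) = -429/4.
[WYZ] = ½·((27/8)·(8−(21/2)) + (-21/2)·(21/2−(37/8)) + 11·(37/8−8)) = ½·(-135/16 − 987/16 − 297/8) = -429/8, so the ratio is (-429/8)/(-429/4) = 1/2.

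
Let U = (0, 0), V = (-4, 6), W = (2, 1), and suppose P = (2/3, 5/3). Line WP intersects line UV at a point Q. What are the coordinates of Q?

(-2, 3)

Barycentric coordinates of P with respect to UVW: (1/6, 1/6, 2/3).
On side UV the W-coordinate is zero; dropping P's W-weight 2/3 and renormalizing the remaining 1/6 : 1/6 gives weights 1/2, 1/2 on U, V.
Q = (1/2)·(0, 0) + (1/2)·(-4, 6) = (-2, 3).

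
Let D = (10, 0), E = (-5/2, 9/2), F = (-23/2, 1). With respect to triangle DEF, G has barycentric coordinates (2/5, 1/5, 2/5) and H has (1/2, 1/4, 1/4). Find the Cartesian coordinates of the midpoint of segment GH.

(1/5, 107/80)

Barycentric coordinates of the midpoint are the average: (9/20, 9/40, 13/40).
Converting: (9/20)·D + (9/40)·E + (13/40)·F = (1/5, 107/80).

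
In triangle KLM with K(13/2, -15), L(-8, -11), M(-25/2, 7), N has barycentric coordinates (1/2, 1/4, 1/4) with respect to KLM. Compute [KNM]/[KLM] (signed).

1/4

The signed ratio [KNM]/[KLM] equals the barycentric coordinate of N at vertex L, which is 1/4.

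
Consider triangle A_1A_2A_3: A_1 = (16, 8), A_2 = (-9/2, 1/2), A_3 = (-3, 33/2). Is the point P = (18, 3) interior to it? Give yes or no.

no

Barycentric coordinates of P: (1425/1267, 312/1267, -470/1267).
The three coordinates are positive, positive, negative; a point is interior exactly when all three are positive.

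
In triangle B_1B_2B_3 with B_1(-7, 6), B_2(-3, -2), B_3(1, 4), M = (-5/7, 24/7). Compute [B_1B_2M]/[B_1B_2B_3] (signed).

[B_1B_2B_3] = ½·((-7)·(-2−4) + (-3)·(4−6) + 1·(6−(-2))) = ½·(42 + 6 + 8) = 28.
[B_1B_2M] = ½·((-7)·(-2−(24/7)) + (-3)·(24/7−6) + (-5/7)·(6−(-2))) = ½·(38 + 54/7 − 40/7) = 20, so the ratio is 20/28 = 5/7.

5/7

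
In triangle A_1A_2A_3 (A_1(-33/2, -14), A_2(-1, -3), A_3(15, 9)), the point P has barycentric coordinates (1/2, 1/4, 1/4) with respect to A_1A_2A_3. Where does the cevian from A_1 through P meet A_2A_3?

Line A_1P meets A_2A_3 where the A_1-coordinate vanishes; zeroing P's A_1-weight and renormalizing leaves A_2, A_3-weights 1/4 : 1/4 → (1/2, 1/2).
So Q = (1/2)·A_2 + (1/2)·A_3 = (7, 3).

(7, 3)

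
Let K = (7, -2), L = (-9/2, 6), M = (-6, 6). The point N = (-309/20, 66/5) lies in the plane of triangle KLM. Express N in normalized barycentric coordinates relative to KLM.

(-9/10, 3/2, 2/5)

Signed area of the reference triangle: [KLM] = ½·(7·(6−6) + (-9/2)·(6−(-2)) + (-6)·(-2−6)) = ½·(0 − 36 + 48) = 6.
[NLM] = ½·((-309/20)·(6−6) + (-9/2)·(6−(66/5)) + (-6)·(66/5−6)) = ½·(0 + 162/5 − 216/5) = -27/5, so the K-coordinate is (-27/5)/6 = -9/10.
[KNM] = ½·(7·(66/5−6) + (-309/20)·(6−(-2)) + (-6)·(-2−(66/5))) = ½·(252/5 − 618/5 + 456/5) = 9, so the L-coordinate is 3/2.
[KLN] = ½·(7·(6−(66/5)) + (-9/2)·(66/5−(-2)) + (-309/20)·(-2−6)) = ½·(-252/5 − 342/5 + 618/5) = 12/5, so the M-coordinate is 2/5.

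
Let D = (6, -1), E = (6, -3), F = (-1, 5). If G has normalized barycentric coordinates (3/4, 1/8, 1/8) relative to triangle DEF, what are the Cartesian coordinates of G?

G = (3/4)·D + (1/8)·E + (1/8)·F.
x-coordinate: (3/4)·6 + (1/8)·6 + (1/8)·(-1) = 41/8.
y-coordinate: (3/4)·(-1) + (1/8)·(-3) + (1/8)·5 = -1/2.

(41/8, -1/2)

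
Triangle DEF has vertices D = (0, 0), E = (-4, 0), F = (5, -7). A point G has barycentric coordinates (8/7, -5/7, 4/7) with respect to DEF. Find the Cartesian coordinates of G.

(40/7, -4)

G = (8/7)·D + (-5/7)·E + (4/7)·F.
x-coordinate: (8/7)·0 + (-5/7)·(-4) + (4/7)·5 = 40/7.
y-coordinate: (8/7)·0 + (-5/7)·0 + (4/7)·(-7) = -4.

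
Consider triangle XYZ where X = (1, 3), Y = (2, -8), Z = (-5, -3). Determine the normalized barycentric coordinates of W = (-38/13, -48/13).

(1/13, 3/13, 9/13)

Signed area of the reference triangle: [XYZ] = ½·(1·(-8−(-3)) + 2·(-3−3) + (-5)·(3−(-8))) = ½·(-5 − 12 − 55) = -36.
[WYZ] = ½·((-38/13)·(-8−(-3)) + 2·(-3−(-48/13)) + (-5)·(-48/13−(-8))) = ½·(190/13 + 18/13 − 280/13) = -36/13, so the X-coordinate is (-36/13)/(-36) = 1/13.
[XWZ] = ½·(1·(-48/13−(-3)) + (-38/13)·(-3−3) + (-5)·(3−(-48/13))) = ½·(-9/13 + 228/13 − 435/13) = -108/13, so the Y-coordinate is 3/13.
[XYW] = ½·(1·(-8−(-48/13)) + 2·(-48/13−3) + (-38/13)·(3−(-8))) = ½·(-56/13 − 174/13 − 418/13) = -324/13, so the Z-coordinate is 9/13.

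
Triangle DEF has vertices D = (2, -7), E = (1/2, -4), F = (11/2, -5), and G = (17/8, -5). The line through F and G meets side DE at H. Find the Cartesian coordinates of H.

(1, -5)

Barycentric coordinates of G with respect to DEF: (1/4, 1/2, 1/4).
On side DE the F-coordinate is zero; dropping G's F-weight 1/4 and renormalizing the remaining 1/4 : 1/2 gives weights 1/3, 2/3 on D, E.
H = (1/3)·(2, -7) + (2/3)·(1/2, -4) = (1, -5).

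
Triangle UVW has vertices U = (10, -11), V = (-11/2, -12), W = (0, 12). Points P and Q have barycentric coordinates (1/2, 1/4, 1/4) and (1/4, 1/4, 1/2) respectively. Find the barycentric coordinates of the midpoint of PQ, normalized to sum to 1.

Since both coordinate triples sum to 1, the midpoint's barycentrics are the componentwise average.
(1/2+1/4)/2 = 3/8; similarly 1/4 and 3/8.

(3/8, 1/4, 3/8)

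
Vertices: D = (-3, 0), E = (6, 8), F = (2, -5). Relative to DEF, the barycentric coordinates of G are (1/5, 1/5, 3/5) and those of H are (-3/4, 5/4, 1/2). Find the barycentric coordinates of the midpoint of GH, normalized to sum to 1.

Since both coordinate triples sum to 1, the midpoint's barycentrics are the componentwise average.
(1/5+-3/4)/2 = -11/40; similarly 29/40 and 11/20.

(-11/40, 29/40, 11/20)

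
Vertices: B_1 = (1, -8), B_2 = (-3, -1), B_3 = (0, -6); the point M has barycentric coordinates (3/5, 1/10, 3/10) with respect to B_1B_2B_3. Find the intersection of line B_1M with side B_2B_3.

Line B_1M meets B_2B_3 where the B_1-coordinate vanishes; zeroing M's B_1-weight and renormalizing leaves B_2, B_3-weights 1/10 : 3/10 → (1/4, 3/4).
So N = (1/4)·B_2 + (3/4)·B_3 = (-3/4, -19/4).

(-3/4, -19/4)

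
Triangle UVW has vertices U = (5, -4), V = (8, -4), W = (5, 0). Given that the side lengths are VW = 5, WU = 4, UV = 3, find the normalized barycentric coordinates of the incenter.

(5/12, 1/3, 1/4)

The incenter has barycentric coordinates proportional to the opposite side lengths: (5 : 4 : 3).
Normalizing by 5+4+3 = 12 gives (5/12, 1/3, 1/4).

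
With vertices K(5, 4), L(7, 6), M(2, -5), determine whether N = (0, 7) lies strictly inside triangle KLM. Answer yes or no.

Barycentric coordinates of N: (41/6, -9/2, -4/3).
The three coordinates are positive, negative, negative; a point is interior exactly when all three are positive.

no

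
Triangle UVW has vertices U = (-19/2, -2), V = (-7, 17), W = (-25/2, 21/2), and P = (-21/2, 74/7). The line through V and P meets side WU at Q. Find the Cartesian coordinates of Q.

Barycentric coordinates of P with respect to UVW: (1/7, 2/7, 4/7).
On side WU the V-coordinate is zero; dropping P's V-weight 2/7 and renormalizing the remaining 4/7 : 1/7 gives weights 4/5, 1/5 on W, U.
Q = (4/5)·(-25/2, 21/2) + (1/5)·(-19/2, -2) = (-119/10, 8).

(-119/10, 8)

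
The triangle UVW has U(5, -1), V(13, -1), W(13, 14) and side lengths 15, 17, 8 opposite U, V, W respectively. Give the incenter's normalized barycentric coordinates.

The incenter has barycentric coordinates proportional to the opposite side lengths: (15 : 17 : 8).
Normalizing by 15+17+8 = 40 gives (3/8, 17/40, 1/5).

(3/8, 17/40, 1/5)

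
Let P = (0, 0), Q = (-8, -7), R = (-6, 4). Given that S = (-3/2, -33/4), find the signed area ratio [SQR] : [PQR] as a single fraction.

[PQR] = ½·(0·(-7−4) + (-8)·(4−0) + (-6)·(0−(-7))) = ½·(0 − 32 − 42) = -37.
[SQR] = ½·((-3/2)·(-7−4) + (-8)·(4−(-33/4)) + (-6)·(-33/4−(-7))) = ½·(33/2 − 98 + 15/2) = -37, so the ratio is (-37)/(-37) = 1.

1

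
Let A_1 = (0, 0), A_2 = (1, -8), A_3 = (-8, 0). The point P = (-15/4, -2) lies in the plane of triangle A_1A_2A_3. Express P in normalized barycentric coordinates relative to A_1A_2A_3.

Signed area of the reference triangle: [A_1A_2A_3] = ½·(0·(-8−0) + 1·(0−0) + (-8)·(0−(-8))) = ½·(0 + 0 − 64) = -32.
[PA_2A_3] = ½·((-15/4)·(-8−0) + 1·(0−(-2)) + (-8)·(-2−(-8))) = ½·(30 + 2 − 48) = -8, so the A_1-coordinate is (-8)/(-32) = 1/4.
[A_1PA_3] = ½·(0·(-2−0) + (-15/4)·(0−0) + (-8)·(0−(-2))) = ½·(0 + 0 − 16) = -8, so the A_2-coordinate is 1/4.
[A_1A_2P] = ½·(0·(-8−(-2)) + 1·(-2−0) + (-15/4)·(0−(-8))) = ½·(0 − 2 − 30) = -16, so the A_3-coordinate is 1/2.

(1/4, 1/4, 1/2)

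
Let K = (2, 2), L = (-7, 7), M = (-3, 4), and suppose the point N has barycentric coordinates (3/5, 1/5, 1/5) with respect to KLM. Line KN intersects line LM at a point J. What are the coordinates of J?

(-5, 11/2)

Line KN meets LM where the K-coordinate vanishes; zeroing N's K-weight and renormalizing leaves L, M-weights 1/5 : 1/5 → (1/2, 1/2).
So J = (1/2)·L + (1/2)·M = (-5, 11/2).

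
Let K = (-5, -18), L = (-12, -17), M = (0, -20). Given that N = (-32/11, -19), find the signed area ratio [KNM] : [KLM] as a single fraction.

[KLM] = ½·((-5)·(-17−(-20)) + (-12)·(-20−(-18)) + 0·(-18−(-17))) = ½·(-15 + 24 + 0) = 9/2.
[KNM] = ½·((-5)·(-19−(-20)) + (-32/11)·(-20−(-18)) + 0·(-18−(-19))) = ½·(-5 + 64/11 + 0) = 9/22, so the ratio is (9/22)/(9/2) = 1/11.

1/11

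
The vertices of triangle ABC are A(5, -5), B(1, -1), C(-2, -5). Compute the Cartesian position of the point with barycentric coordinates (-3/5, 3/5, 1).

(-22/5, -13/5)

P = (-3/5)·A + (3/5)·B + 1·C.
x-coordinate: (-3/5)·5 + (3/5)·1 + 1·(-2) = -22/5.
y-coordinate: (-3/5)·(-5) + (3/5)·(-1) + 1·(-5) = -13/5.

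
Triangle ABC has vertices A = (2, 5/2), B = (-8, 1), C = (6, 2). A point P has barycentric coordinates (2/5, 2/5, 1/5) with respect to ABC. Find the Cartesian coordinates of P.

(-6/5, 9/5)

P = (2/5)·A + (2/5)·B + (1/5)·C.
x-coordinate: (2/5)·2 + (2/5)·(-8) + (1/5)·6 = -6/5.
y-coordinate: (2/5)·(5/2) + (2/5)·1 + (1/5)·2 = 9/5.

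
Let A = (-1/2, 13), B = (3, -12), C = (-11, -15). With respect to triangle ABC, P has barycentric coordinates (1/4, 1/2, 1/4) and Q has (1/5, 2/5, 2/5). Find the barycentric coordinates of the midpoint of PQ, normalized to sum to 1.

(9/40, 9/20, 13/40)

Since both coordinate triples sum to 1, the midpoint's barycentrics are the componentwise average.
(1/4+1/5)/2 = 9/40; similarly 9/20 and 13/40.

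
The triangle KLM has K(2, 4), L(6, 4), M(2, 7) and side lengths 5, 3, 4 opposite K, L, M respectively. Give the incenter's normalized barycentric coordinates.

(5/12, 1/4, 1/3)

The incenter has barycentric coordinates proportional to the opposite side lengths: (5 : 3 : 4).
Normalizing by 5+3+4 = 12 gives (5/12, 1/4, 1/3).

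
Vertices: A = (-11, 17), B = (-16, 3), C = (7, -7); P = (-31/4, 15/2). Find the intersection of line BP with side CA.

Barycentric coordinates of P with respect to ABC: (1/2, 1/4, 1/4).
On side CA the B-coordinate is zero; dropping P's B-weight 1/4 and renormalizing the remaining 1/4 : 1/2 gives weights 1/3, 2/3 on C, A.
Q = (1/3)·(7, -7) + (2/3)·(-11, 17) = (-5, 9).

(-5, 9)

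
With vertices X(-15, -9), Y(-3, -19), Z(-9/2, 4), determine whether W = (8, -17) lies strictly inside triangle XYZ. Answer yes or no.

Barycentric coordinates of W: (-256/261, 383/261, 134/261).
The three coordinates are negative, positive, positive; a point is interior exactly when all three are positive.

no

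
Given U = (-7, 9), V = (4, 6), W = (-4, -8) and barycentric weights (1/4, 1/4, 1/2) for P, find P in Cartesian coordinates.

(-11/4, -1/4)

P = (1/4)·U + (1/4)·V + (1/2)·W.
x-coordinate: (1/4)·(-7) + (1/4)·4 + (1/2)·(-4) = -11/4.
y-coordinate: (1/4)·9 + (1/4)·6 + (1/2)·(-8) = -1/4.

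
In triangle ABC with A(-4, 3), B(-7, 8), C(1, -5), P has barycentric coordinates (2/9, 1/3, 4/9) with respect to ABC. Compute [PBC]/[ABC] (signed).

The signed ratio [PBC]/[ABC] equals the barycentric coordinate of P at vertex A, which is 2/9.

2/9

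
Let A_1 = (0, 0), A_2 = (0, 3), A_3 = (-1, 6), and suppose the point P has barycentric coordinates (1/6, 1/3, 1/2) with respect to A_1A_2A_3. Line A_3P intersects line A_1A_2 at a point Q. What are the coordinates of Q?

(0, 2)

Line A_3P meets A_1A_2 where the A_3-coordinate vanishes; zeroing P's A_3-weight and renormalizing leaves A_1, A_2-weights 1/6 : 1/3 → (1/3, 2/3).
So Q = (1/3)·A_1 + (2/3)·A_2 = (0, 2).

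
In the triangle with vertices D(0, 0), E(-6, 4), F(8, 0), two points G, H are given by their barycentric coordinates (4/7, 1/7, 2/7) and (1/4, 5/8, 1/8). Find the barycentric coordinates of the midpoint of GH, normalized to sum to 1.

Since both coordinate triples sum to 1, the midpoint's barycentrics are the componentwise average.
(4/7+1/4)/2 = 23/56; similarly 43/112 and 23/112.

(23/56, 43/112, 23/112)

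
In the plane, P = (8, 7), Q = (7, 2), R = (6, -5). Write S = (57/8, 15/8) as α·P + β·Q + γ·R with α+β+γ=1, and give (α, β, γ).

Signed area of the reference triangle: [PQR] = ½·(8·(2−(-5)) + 7·(-5−7) + 6·(7−2)) = ½·(56 − 84 + 30) = 1.
[SQR] = ½·((57/8)·(2−(-5)) + 7·(-5−(15/8)) + 6·(15/8−2)) = ½·(399/8 − 385/8 − 3/4) = 1/2, so the P-coordinate is (1/2)/1 = 1/2.
[PSR] = ½·(8·(15/8−(-5)) + (57/8)·(-5−7) + 6·(7−(15/8))) = ½·(55 − 171/2 + 123/4) = 1/8, so the Q-coordinate is 1/8.
[PQS] = ½·(8·(2−(15/8)) + 7·(15/8−7) + (57/8)·(7−2)) = ½·(1 − 287/8 + 285/8) = 3/8, so the R-coordinate is 3/8.
Check: 1/2 + 1/8 + 3/8 = 1.

(1/2, 1/8, 3/8)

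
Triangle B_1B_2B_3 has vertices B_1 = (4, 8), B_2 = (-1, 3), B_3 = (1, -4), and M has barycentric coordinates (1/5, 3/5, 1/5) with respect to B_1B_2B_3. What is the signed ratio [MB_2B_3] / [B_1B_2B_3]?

1/5

The signed ratio [MB_2B_3]/[B_1B_2B_3] equals the barycentric coordinate of M at vertex B_1, which is 1/5.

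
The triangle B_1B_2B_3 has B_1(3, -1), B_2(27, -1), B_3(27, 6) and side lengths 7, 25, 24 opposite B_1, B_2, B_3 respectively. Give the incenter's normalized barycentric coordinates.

The incenter has barycentric coordinates proportional to the opposite side lengths: (7 : 25 : 24).
Normalizing by 7+25+24 = 56 gives (1/8, 25/56, 3/7).

(1/8, 25/56, 3/7)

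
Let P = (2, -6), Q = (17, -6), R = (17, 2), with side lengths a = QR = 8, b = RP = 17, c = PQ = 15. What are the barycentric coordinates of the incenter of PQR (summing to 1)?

(1/5, 17/40, 3/8)

The incenter has barycentric coordinates proportional to the opposite side lengths: (8 : 17 : 15).
Normalizing by 8+17+15 = 40 gives (1/5, 17/40, 3/8).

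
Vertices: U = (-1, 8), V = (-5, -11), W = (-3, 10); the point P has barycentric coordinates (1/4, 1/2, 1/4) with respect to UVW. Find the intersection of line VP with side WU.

(-2, 9)

Line VP meets WU where the V-coordinate vanishes; zeroing P's V-weight and renormalizing leaves W, U-weights 1/4 : 1/4 → (1/2, 1/2).
So Q = (1/2)·W + (1/2)·U = (-2, 9).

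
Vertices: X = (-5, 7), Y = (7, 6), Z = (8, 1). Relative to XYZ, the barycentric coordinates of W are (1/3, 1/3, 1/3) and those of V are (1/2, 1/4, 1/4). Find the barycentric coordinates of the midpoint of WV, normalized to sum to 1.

(5/12, 7/24, 7/24)

Since both coordinate triples sum to 1, the midpoint's barycentrics are the componentwise average.
(1/3+1/2)/2 = 5/12; similarly 7/24 and 7/24.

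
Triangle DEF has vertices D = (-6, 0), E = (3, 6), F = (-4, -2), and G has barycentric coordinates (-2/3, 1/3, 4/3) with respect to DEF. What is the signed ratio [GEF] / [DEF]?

The signed ratio [GEF]/[DEF] equals the barycentric coordinate of G at vertex D, which is -2/3.

-2/3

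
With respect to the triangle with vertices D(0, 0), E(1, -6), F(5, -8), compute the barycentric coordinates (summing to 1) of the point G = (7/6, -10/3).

Signed area of the reference triangle: [DEF] = ½·(0·(-6−(-8)) + 1·(-8−0) + 5·(0−(-6))) = ½·(0 − 8 + 30) = 11.
[GEF] = ½·((7/6)·(-6−(-8)) + 1·(-8−(-10/3)) + 5·(-10/3−(-6))) = ½·(7/3 − 14/3 + 40/3) = 11/2, so the D-coordinate is (11/2)/11 = 1/2.
[DGF] = ½·(0·(-10/3−(-8)) + (7/6)·(-8−0) + 5·(0−(-10/3))) = ½·(0 − 28/3 + 50/3) = 11/3, so the E-coordinate is 1/3.
[DEG] = ½·(0·(-6−(-10/3)) + 1·(-10/3−0) + (7/6)·(0−(-6))) = ½·(0 − 10/3 + 7) = 11/6, so the F-coordinate is 1/6.

(1/2, 1/3, 1/6)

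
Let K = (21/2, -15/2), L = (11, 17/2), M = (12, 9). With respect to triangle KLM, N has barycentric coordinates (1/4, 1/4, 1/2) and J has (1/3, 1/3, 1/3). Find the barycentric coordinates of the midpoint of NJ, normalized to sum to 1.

Since both coordinate triples sum to 1, the midpoint's barycentrics are the componentwise average.
(1/4+1/3)/2 = 7/24; similarly 7/24 and 5/12.

(7/24, 7/24, 5/12)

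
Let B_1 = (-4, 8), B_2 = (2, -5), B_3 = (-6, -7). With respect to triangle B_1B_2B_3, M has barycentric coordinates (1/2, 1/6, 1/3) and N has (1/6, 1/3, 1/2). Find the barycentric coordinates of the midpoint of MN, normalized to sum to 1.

(1/3, 1/4, 5/12)

Since both coordinate triples sum to 1, the midpoint's barycentrics are the componentwise average.
(1/2+1/6)/2 = 1/3; similarly 1/4 and 5/12.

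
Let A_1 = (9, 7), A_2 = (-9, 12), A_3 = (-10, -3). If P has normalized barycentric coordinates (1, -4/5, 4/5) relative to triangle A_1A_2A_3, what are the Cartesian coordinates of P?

P = 1·A_1 + (-4/5)·A_2 + (4/5)·A_3.
x-coordinate: 1·9 + (-4/5)·(-9) + (4/5)·(-10) = 41/5.
y-coordinate: 1·7 + (-4/5)·12 + (4/5)·(-3) = -5.

(41/5, -5)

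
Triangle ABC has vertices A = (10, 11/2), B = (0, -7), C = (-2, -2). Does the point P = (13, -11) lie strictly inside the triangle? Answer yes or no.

no

Barycentric coordinates of P: (19/25, 147/50, -27/10).
The three coordinates are positive, positive, negative; a point is interior exactly when all three are positive.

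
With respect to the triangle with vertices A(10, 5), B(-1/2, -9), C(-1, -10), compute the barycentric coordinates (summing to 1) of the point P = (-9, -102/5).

Signed area of the reference triangle: [ABC] = ½·(10·(-9−(-10)) + (-1/2)·(-10−5) + (-1)·(5−(-9))) = ½·(10 + 15/2 − 14) = 7/4.
[PBC] = ½·((-9)·(-9−(-10)) + (-1/2)·(-10−(-102/5)) + (-1)·(-102/5−(-9))) = ½·(-9 − 26/5 + 57/5) = -7/5, so the A-coordinate is (-7/5)/(7/4) = -4/5.
[APC] = ½·(10·(-102/5−(-10)) + (-9)·(-10−5) + (-1)·(5−(-102/5))) = ½·(-104 + 135 − 127/5) = 14/5, so the B-coordinate is 8/5.
[ABP] = ½·(10·(-9−(-102/5)) + (-1/2)·(-102/5−5) + (-9)·(5−(-9))) = ½·(114 + 127/10 − 126) = 7/20, so the C-coordinate is 1/5.

(-4/5, 8/5, 1/5)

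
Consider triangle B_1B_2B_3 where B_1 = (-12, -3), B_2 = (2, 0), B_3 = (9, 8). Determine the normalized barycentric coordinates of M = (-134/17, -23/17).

Signed area of the reference triangle: [B_1B_2B_3] = ½·((-12)·(0−8) + 2·(8−(-3)) + 9·(-3−0)) = ½·(96 + 22 − 27) = 91/2.
[MB_2B_3] = ½·((-134/17)·(0−8) + 2·(8−(-23/17)) + 9·(-23/17−0)) = ½·(1072/17 + 318/17 − 207/17) = 1183/34, so the B_1-coordinate is (1183/34)/(91/2) = 13/17.
[B_1MB_3] = ½·((-12)·(-23/17−8) + (-134/17)·(8−(-3)) + 9·(-3−(-23/17))) = ½·(1908/17 − 1474/17 − 252/17) = 91/17, so the B_2-coordinate is 2/17.
[B_1B_2M] = ½·((-12)·(0−(-23/17)) + 2·(-23/17−(-3)) + (-134/17)·(-3−0)) = ½·(-276/17 + 56/17 + 402/17) = 91/17, so the B_3-coordinate is 2/17.

(13/17, 2/17, 2/17)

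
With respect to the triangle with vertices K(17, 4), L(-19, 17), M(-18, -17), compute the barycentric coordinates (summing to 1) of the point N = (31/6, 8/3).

Signed area of the reference triangle: [KLM] = ½·(17·(17−(-17)) + (-19)·(-17−4) + (-18)·(4−17)) = ½·(578 + 399 + 234) = 1211/2.
[NLM] = ½·((31/6)·(17−(-17)) + (-19)·(-17−(8/3)) + (-18)·(8/3−17)) = ½·(527/3 + 1121/3 + 258) = 1211/3, so the K-coordinate is (1211/3)/(1211/2) = 2/3.
[KNM] = ½·(17·(8/3−(-17)) + (31/6)·(-17−4) + (-18)·(4−(8/3))) = ½·(1003/3 − 217/2 − 24) = 1211/12, so the L-coordinate is 1/6.
[KLN] = ½·(17·(17−(8/3)) + (-19)·(8/3−4) + (31/6)·(4−17)) = ½·(731/3 + 76/3 − 403/6) = 1211/12, so the M-coordinate is 1/6.
Check: 2/3 + 1/6 + 1/6 = 1.

(2/3, 1/6, 1/6)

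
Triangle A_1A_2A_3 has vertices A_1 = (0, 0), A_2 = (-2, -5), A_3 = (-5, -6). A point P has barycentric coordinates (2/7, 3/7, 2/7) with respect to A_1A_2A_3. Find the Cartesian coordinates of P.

(-16/7, -27/7)

P = (2/7)·A_1 + (3/7)·A_2 + (2/7)·A_3.
x-coordinate: (2/7)·0 + (3/7)·(-2) + (2/7)·(-5) = -16/7.
y-coordinate: (2/7)·0 + (3/7)·(-5) + (2/7)·(-6) = -27/7.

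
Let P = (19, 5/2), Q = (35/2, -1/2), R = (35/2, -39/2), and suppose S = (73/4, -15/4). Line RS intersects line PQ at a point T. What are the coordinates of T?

Barycentric coordinates of S with respect to PQR: (1/2, 1/4, 1/4).
On side PQ the R-coordinate is zero; dropping S's R-weight 1/4 and renormalizing the remaining 1/2 : 1/4 gives weights 2/3, 1/3 on P, Q.
T = (2/3)·(19, 5/2) + (1/3)·(35/2, -1/2) = (37/2, 3/2).

(37/2, 3/2)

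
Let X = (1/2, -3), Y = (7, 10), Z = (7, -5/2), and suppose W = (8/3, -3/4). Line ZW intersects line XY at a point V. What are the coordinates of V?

(9/5, -2/5)

Barycentric coordinates of W with respect to XYZ: (2/3, 1/6, 1/6).
On side XY the Z-coordinate is zero; dropping W's Z-weight 1/6 and renormalizing the remaining 2/3 : 1/6 gives weights 4/5, 1/5 on X, Y.
V = (4/5)·(1/2, -3) + (1/5)·(7, 10) = (9/5, -2/5).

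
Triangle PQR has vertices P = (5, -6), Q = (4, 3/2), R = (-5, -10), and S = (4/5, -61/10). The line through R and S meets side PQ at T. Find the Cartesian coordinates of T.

(14/3, -7/2)

Barycentric coordinates of S with respect to PQR: (2/5, 1/5, 2/5).
On side PQ the R-coordinate is zero; dropping S's R-weight 2/5 and renormalizing the remaining 2/5 : 1/5 gives weights 2/3, 1/3 on P, Q.
T = (2/3)·(5, -6) + (1/3)·(4, 3/2) = (14/3, -7/2).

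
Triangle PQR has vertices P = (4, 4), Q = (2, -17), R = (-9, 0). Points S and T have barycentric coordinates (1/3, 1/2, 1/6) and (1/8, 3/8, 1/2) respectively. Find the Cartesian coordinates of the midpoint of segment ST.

(-29/24, -313/48)

Barycentric coordinates of the midpoint are the average: (11/48, 7/16, 1/3).
Converting: (11/48)·P + (7/16)·Q + (1/3)·R = (-29/24, -313/48).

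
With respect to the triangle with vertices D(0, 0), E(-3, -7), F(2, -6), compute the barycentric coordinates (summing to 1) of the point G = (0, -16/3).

(1/6, 1/3, 1/2)

Signed area of the reference triangle: [DEF] = ½·(0·(-7−(-6)) + (-3)·(-6−0) + 2·(0−(-7))) = ½·(0 + 18 + 14) = 16.
[GEF] = ½·(0·(-7−(-6)) + (-3)·(-6−(-16/3)) + 2·(-16/3−(-7))) = ½·(0 + 2 + 10/3) = 8/3, so the D-coordinate is (8/3)/16 = 1/6.
[DGF] = ½·(0·(-16/3−(-6)) + 0·(-6−0) + 2·(0−(-16/3))) = ½·(0 + 0 + 32/3) = 16/3, so the E-coordinate is 1/3.
[DEG] = ½·(0·(-7−(-16/3)) + (-3)·(-16/3−0) + 0·(0−(-7))) = ½·(0 + 16 + 0) = 8, so the F-coordinate is 1/2.
Check: 1/6 + 1/3 + 1/2 = 1.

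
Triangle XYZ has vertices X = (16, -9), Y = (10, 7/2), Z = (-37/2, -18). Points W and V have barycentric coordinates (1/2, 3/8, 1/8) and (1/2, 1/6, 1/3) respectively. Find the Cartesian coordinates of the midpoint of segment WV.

(207/32, -737/96)

Barycentric coordinates of the midpoint are the average: (1/2, 13/48, 11/48).
Converting: (1/2)·X + (13/48)·Y + (11/48)·Z = (207/32, -737/96).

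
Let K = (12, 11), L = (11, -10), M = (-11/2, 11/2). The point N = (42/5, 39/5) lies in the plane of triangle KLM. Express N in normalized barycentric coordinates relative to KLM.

Signed area of the reference triangle: [KLM] = ½·(12·(-10−(11/2)) + 11·(11/2−11) + (-11/2)·(11−(-10))) = ½·(-186 − 121/2 − 231/2) = -181.
[NLM] = ½·((42/5)·(-10−(11/2)) + 11·(11/2−(39/5)) + (-11/2)·(39/5−(-10))) = ½·(-651/5 − 253/10 − 979/10) = -1267/10, so the K-coordinate is (-1267/10)/(-181) = 7/10.
[KNM] = ½·(12·(39/5−(11/2)) + (42/5)·(11/2−11) + (-11/2)·(11−(39/5))) = ½·(138/5 − 231/5 − 88/5) = -181/10, so the L-coordinate is 1/10.
[KLN] = ½·(12·(-10−(39/5)) + 11·(39/5−11) + (42/5)·(11−(-10))) = ½·(-1068/5 − 176/5 + 882/5) = -181/5, so the M-coordinate is 1/5.

(7/10, 1/10, 1/5)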